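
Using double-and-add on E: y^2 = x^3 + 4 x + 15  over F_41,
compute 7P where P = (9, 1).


k = 7 = 111_2 (binary, LSB first: 111)
Double-and-add from P = (9, 1):
  bit 0 = 1: acc = O + (9, 1) = (9, 1)
  bit 1 = 1: acc = (9, 1) + (13, 38) = (20, 10)
  bit 2 = 1: acc = (20, 10) + (33, 39) = (25, 23)

7P = (25, 23)


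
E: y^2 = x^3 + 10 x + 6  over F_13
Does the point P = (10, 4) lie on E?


Check whether y^2 = x^3 + 10 x + 6 (mod 13) for (x, y) = (10, 4).
LHS: y^2 = 4^2 mod 13 = 3
RHS: x^3 + 10 x + 6 = 10^3 + 10*10 + 6 mod 13 = 1
LHS != RHS

No, not on the curve


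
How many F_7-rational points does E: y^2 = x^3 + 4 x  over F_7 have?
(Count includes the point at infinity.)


For each x in F_7, count y with y^2 = x^3 + 4 x + 0 mod 7:
  x = 0: RHS = 0, y in [0]  -> 1 point(s)
  x = 2: RHS = 2, y in [3, 4]  -> 2 point(s)
  x = 3: RHS = 4, y in [2, 5]  -> 2 point(s)
  x = 6: RHS = 2, y in [3, 4]  -> 2 point(s)
Affine points: 7. Add the point at infinity: total = 8.

#E(F_7) = 8


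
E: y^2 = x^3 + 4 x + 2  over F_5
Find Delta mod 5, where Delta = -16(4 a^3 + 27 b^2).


4 a^3 + 27 b^2 = 4*4^3 + 27*2^2 = 256 + 108 = 364
Delta = -16 * (364) = -5824
Delta mod 5 = 1

Delta = 1 (mod 5)


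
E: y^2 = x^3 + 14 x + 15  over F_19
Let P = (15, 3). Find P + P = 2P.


Doubling: s = (3 x1^2 + a) / (2 y1)
s = (3*15^2 + 14) / (2*3) mod 19 = 4
x3 = s^2 - 2 x1 mod 19 = 4^2 - 2*15 = 5
y3 = s (x1 - x3) - y1 mod 19 = 4 * (15 - 5) - 3 = 18

2P = (5, 18)


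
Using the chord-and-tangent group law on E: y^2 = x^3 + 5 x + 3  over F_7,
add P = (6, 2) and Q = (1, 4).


P != Q, so use the chord formula.
s = (y2 - y1) / (x2 - x1) = (2) / (2) mod 7 = 1
x3 = s^2 - x1 - x2 mod 7 = 1^2 - 6 - 1 = 1
y3 = s (x1 - x3) - y1 mod 7 = 1 * (6 - 1) - 2 = 3

P + Q = (1, 3)


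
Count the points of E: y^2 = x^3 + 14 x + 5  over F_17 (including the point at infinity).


For each x in F_17, count y with y^2 = x^3 + 14 x + 5 mod 17:
  x = 5: RHS = 13, y in [8, 9]  -> 2 point(s)
  x = 6: RHS = 16, y in [4, 13]  -> 2 point(s)
  x = 7: RHS = 4, y in [2, 15]  -> 2 point(s)
  x = 8: RHS = 0, y in [0]  -> 1 point(s)
  x = 13: RHS = 4, y in [2, 15]  -> 2 point(s)
  x = 14: RHS = 4, y in [2, 15]  -> 2 point(s)
Affine points: 11. Add the point at infinity: total = 12.

#E(F_17) = 12


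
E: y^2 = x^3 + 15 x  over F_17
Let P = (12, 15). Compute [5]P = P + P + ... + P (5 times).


k = 5 = 101_2 (binary, LSB first: 101)
Double-and-add from P = (12, 15):
  bit 0 = 1: acc = O + (12, 15) = (12, 15)
  bit 1 = 0: acc unchanged = (12, 15)
  bit 2 = 1: acc = (12, 15) + (15, 9) = (11, 0)

5P = (11, 0)


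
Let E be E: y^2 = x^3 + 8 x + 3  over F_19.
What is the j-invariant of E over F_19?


Delta = -16(4 a^3 + 27 b^2) mod 19 = 14
-1728 * (4 a)^3 = -1728 * (4*8)^3 mod 19 = 12
j = 12 * 14^(-1) mod 19 = 9

j = 9 (mod 19)


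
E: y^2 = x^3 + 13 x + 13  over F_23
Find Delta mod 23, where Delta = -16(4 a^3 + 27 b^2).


4 a^3 + 27 b^2 = 4*13^3 + 27*13^2 = 8788 + 4563 = 13351
Delta = -16 * (13351) = -213616
Delta mod 23 = 8

Delta = 8 (mod 23)


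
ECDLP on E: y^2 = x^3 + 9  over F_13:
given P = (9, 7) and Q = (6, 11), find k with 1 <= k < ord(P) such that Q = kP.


Enumerate multiples of P until we hit Q = (6, 11):
  1P = (9, 7)
  2P = (11, 1)
  3P = (2, 11)
  4P = (1, 7)
  5P = (3, 6)
  6P = (5, 11)
  7P = (0, 10)
  8P = (7, 1)
  9P = (6, 2)
  10P = (8, 12)
  11P = (8, 1)
  12P = (6, 11)
Match found at i = 12.

k = 12


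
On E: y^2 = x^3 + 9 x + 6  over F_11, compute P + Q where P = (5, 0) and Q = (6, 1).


P != Q, so use the chord formula.
s = (y2 - y1) / (x2 - x1) = (1) / (1) mod 11 = 1
x3 = s^2 - x1 - x2 mod 11 = 1^2 - 5 - 6 = 1
y3 = s (x1 - x3) - y1 mod 11 = 1 * (5 - 1) - 0 = 4

P + Q = (1, 4)


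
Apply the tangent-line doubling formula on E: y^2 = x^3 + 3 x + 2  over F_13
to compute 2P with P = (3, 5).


Doubling: s = (3 x1^2 + a) / (2 y1)
s = (3*3^2 + 3) / (2*5) mod 13 = 3
x3 = s^2 - 2 x1 mod 13 = 3^2 - 2*3 = 3
y3 = s (x1 - x3) - y1 mod 13 = 3 * (3 - 3) - 5 = 8

2P = (3, 8)


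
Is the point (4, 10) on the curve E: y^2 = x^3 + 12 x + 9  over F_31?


Check whether y^2 = x^3 + 12 x + 9 (mod 31) for (x, y) = (4, 10).
LHS: y^2 = 10^2 mod 31 = 7
RHS: x^3 + 12 x + 9 = 4^3 + 12*4 + 9 mod 31 = 28
LHS != RHS

No, not on the curve


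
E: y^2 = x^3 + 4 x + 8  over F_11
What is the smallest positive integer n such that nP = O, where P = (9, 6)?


Compute successive multiples of P until we hit O:
  1P = (9, 6)
  2P = (7, 4)
  3P = (7, 7)
  4P = (9, 5)
  5P = O

ord(P) = 5


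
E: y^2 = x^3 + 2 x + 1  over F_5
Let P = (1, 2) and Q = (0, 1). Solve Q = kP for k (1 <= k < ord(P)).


Enumerate multiples of P until we hit Q = (0, 1):
  1P = (1, 2)
  2P = (3, 3)
  3P = (0, 1)
Match found at i = 3.

k = 3


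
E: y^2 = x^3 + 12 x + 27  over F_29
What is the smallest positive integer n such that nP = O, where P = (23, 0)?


Compute successive multiples of P until we hit O:
  1P = (23, 0)
  2P = O

ord(P) = 2


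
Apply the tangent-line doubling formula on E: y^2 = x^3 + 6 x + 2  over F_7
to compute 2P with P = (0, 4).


Doubling: s = (3 x1^2 + a) / (2 y1)
s = (3*0^2 + 6) / (2*4) mod 7 = 6
x3 = s^2 - 2 x1 mod 7 = 6^2 - 2*0 = 1
y3 = s (x1 - x3) - y1 mod 7 = 6 * (0 - 1) - 4 = 4

2P = (1, 4)


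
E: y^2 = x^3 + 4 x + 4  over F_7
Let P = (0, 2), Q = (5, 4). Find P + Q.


P != Q, so use the chord formula.
s = (y2 - y1) / (x2 - x1) = (2) / (5) mod 7 = 6
x3 = s^2 - x1 - x2 mod 7 = 6^2 - 0 - 5 = 3
y3 = s (x1 - x3) - y1 mod 7 = 6 * (0 - 3) - 2 = 1

P + Q = (3, 1)


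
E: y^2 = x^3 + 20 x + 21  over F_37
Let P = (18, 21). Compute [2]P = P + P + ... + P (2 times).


k = 2 = 10_2 (binary, LSB first: 01)
Double-and-add from P = (18, 21):
  bit 0 = 0: acc unchanged = O
  bit 1 = 1: acc = O + (0, 13) = (0, 13)

2P = (0, 13)


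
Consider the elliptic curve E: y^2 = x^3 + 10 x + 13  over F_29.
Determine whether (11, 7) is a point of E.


Check whether y^2 = x^3 + 10 x + 13 (mod 29) for (x, y) = (11, 7).
LHS: y^2 = 7^2 mod 29 = 20
RHS: x^3 + 10 x + 13 = 11^3 + 10*11 + 13 mod 29 = 4
LHS != RHS

No, not on the curve


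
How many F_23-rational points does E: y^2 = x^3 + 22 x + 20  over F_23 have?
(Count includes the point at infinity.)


For each x in F_23, count y with y^2 = x^3 + 22 x + 20 mod 23:
  x = 2: RHS = 3, y in [7, 16]  -> 2 point(s)
  x = 5: RHS = 2, y in [5, 18]  -> 2 point(s)
  x = 6: RHS = 0, y in [0]  -> 1 point(s)
  x = 8: RHS = 18, y in [8, 15]  -> 2 point(s)
  x = 9: RHS = 4, y in [2, 21]  -> 2 point(s)
  x = 11: RHS = 6, y in [11, 12]  -> 2 point(s)
  x = 14: RHS = 13, y in [6, 17]  -> 2 point(s)
  x = 16: RHS = 6, y in [11, 12]  -> 2 point(s)
  x = 19: RHS = 6, y in [11, 12]  -> 2 point(s)
Affine points: 17. Add the point at infinity: total = 18.

#E(F_23) = 18


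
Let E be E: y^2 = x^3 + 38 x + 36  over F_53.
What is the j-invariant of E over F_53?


Delta = -16(4 a^3 + 27 b^2) mod 53 = 45
-1728 * (4 a)^3 = -1728 * (4*38)^3 mod 53 = 5
j = 5 * 45^(-1) mod 53 = 6

j = 6 (mod 53)


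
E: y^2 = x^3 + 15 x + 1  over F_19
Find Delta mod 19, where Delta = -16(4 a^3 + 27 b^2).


4 a^3 + 27 b^2 = 4*15^3 + 27*1^2 = 13500 + 27 = 13527
Delta = -16 * (13527) = -216432
Delta mod 19 = 16

Delta = 16 (mod 19)


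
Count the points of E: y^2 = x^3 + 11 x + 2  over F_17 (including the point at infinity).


For each x in F_17, count y with y^2 = x^3 + 11 x + 2 mod 17:
  x = 0: RHS = 2, y in [6, 11]  -> 2 point(s)
  x = 2: RHS = 15, y in [7, 10]  -> 2 point(s)
  x = 4: RHS = 8, y in [5, 12]  -> 2 point(s)
  x = 11: RHS = 9, y in [3, 14]  -> 2 point(s)
  x = 12: RHS = 9, y in [3, 14]  -> 2 point(s)
  x = 13: RHS = 13, y in [8, 9]  -> 2 point(s)
Affine points: 12. Add the point at infinity: total = 13.

#E(F_17) = 13


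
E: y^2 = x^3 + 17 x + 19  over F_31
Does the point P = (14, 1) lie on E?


Check whether y^2 = x^3 + 17 x + 19 (mod 31) for (x, y) = (14, 1).
LHS: y^2 = 1^2 mod 31 = 1
RHS: x^3 + 17 x + 19 = 14^3 + 17*14 + 19 mod 31 = 25
LHS != RHS

No, not on the curve


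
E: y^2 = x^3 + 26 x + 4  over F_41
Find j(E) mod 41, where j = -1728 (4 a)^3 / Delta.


Delta = -16(4 a^3 + 27 b^2) mod 41 = 29
-1728 * (4 a)^3 = -1728 * (4*26)^3 mod 41 = 31
j = 31 * 29^(-1) mod 41 = 35

j = 35 (mod 41)


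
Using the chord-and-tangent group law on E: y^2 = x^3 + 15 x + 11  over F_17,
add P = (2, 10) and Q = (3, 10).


P != Q, so use the chord formula.
s = (y2 - y1) / (x2 - x1) = (0) / (1) mod 17 = 0
x3 = s^2 - x1 - x2 mod 17 = 0^2 - 2 - 3 = 12
y3 = s (x1 - x3) - y1 mod 17 = 0 * (2 - 12) - 10 = 7

P + Q = (12, 7)


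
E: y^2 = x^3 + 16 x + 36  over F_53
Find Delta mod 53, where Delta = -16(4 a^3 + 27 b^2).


4 a^3 + 27 b^2 = 4*16^3 + 27*36^2 = 16384 + 34992 = 51376
Delta = -16 * (51376) = -822016
Delta mod 53 = 14

Delta = 14 (mod 53)


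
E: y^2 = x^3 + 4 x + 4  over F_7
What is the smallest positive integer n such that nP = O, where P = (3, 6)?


Compute successive multiples of P until we hit O:
  1P = (3, 6)
  2P = (5, 4)
  3P = (0, 5)
  4P = (1, 4)
  5P = (4, 0)
  6P = (1, 3)
  7P = (0, 2)
  8P = (5, 3)
  ... (continuing to 10P)
  10P = O

ord(P) = 10


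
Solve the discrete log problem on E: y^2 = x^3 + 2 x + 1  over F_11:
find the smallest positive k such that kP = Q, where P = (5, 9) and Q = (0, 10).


Enumerate multiples of P until we hit Q = (0, 10):
  1P = (5, 9)
  2P = (1, 2)
  3P = (6, 3)
  4P = (3, 1)
  5P = (8, 1)
  6P = (10, 8)
  7P = (0, 1)
  8P = (9, 0)
  9P = (0, 10)
Match found at i = 9.

k = 9


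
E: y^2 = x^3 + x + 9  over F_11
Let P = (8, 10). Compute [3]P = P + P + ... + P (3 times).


k = 3 = 11_2 (binary, LSB first: 11)
Double-and-add from P = (8, 10):
  bit 0 = 1: acc = O + (8, 10) = (8, 10)
  bit 1 = 1: acc = (8, 10) + (4, 0) = (8, 1)

3P = (8, 1)


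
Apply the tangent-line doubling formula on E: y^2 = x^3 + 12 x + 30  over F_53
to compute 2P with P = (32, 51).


Doubling: s = (3 x1^2 + a) / (2 y1)
s = (3*32^2 + 12) / (2*51) mod 53 = 24
x3 = s^2 - 2 x1 mod 53 = 24^2 - 2*32 = 35
y3 = s (x1 - x3) - y1 mod 53 = 24 * (32 - 35) - 51 = 36

2P = (35, 36)


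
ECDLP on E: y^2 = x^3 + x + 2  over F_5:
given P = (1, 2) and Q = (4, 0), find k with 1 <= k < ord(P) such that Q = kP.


Enumerate multiples of P until we hit Q = (4, 0):
  1P = (1, 2)
  2P = (4, 0)
Match found at i = 2.

k = 2


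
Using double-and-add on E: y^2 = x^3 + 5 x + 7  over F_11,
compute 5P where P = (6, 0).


k = 5 = 101_2 (binary, LSB first: 101)
Double-and-add from P = (6, 0):
  bit 0 = 1: acc = O + (6, 0) = (6, 0)
  bit 1 = 0: acc unchanged = (6, 0)
  bit 2 = 1: acc = (6, 0) + O = (6, 0)

5P = (6, 0)


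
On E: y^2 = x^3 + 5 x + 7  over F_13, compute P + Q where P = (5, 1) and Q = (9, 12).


P != Q, so use the chord formula.
s = (y2 - y1) / (x2 - x1) = (11) / (4) mod 13 = 6
x3 = s^2 - x1 - x2 mod 13 = 6^2 - 5 - 9 = 9
y3 = s (x1 - x3) - y1 mod 13 = 6 * (5 - 9) - 1 = 1

P + Q = (9, 1)


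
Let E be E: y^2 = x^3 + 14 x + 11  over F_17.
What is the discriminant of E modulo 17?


4 a^3 + 27 b^2 = 4*14^3 + 27*11^2 = 10976 + 3267 = 14243
Delta = -16 * (14243) = -227888
Delta mod 17 = 14

Delta = 14 (mod 17)


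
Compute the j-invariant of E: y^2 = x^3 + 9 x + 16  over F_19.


Delta = -16(4 a^3 + 27 b^2) mod 19 = 15
-1728 * (4 a)^3 = -1728 * (4*9)^3 mod 19 = 11
j = 11 * 15^(-1) mod 19 = 2

j = 2 (mod 19)


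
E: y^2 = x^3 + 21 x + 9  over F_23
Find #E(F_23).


For each x in F_23, count y with y^2 = x^3 + 21 x + 9 mod 23:
  x = 0: RHS = 9, y in [3, 20]  -> 2 point(s)
  x = 1: RHS = 8, y in [10, 13]  -> 2 point(s)
  x = 2: RHS = 13, y in [6, 17]  -> 2 point(s)
  x = 5: RHS = 9, y in [3, 20]  -> 2 point(s)
  x = 6: RHS = 6, y in [11, 12]  -> 2 point(s)
  x = 7: RHS = 16, y in [4, 19]  -> 2 point(s)
  x = 10: RHS = 0, y in [0]  -> 1 point(s)
  x = 13: RHS = 18, y in [8, 15]  -> 2 point(s)
  x = 16: RHS = 2, y in [5, 18]  -> 2 point(s)
  x = 17: RHS = 12, y in [9, 14]  -> 2 point(s)
  x = 18: RHS = 9, y in [3, 20]  -> 2 point(s)
Affine points: 21. Add the point at infinity: total = 22.

#E(F_23) = 22


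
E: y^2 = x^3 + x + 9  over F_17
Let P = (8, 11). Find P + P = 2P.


Doubling: s = (3 x1^2 + a) / (2 y1)
s = (3*8^2 + 1) / (2*11) mod 17 = 8
x3 = s^2 - 2 x1 mod 17 = 8^2 - 2*8 = 14
y3 = s (x1 - x3) - y1 mod 17 = 8 * (8 - 14) - 11 = 9

2P = (14, 9)


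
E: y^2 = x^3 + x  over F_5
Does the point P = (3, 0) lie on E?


Check whether y^2 = x^3 + 1 x + 0 (mod 5) for (x, y) = (3, 0).
LHS: y^2 = 0^2 mod 5 = 0
RHS: x^3 + 1 x + 0 = 3^3 + 1*3 + 0 mod 5 = 0
LHS = RHS

Yes, on the curve


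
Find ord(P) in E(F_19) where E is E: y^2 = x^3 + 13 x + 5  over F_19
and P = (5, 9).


Compute successive multiples of P until we hit O:
  1P = (5, 9)
  2P = (1, 0)
  3P = (5, 10)
  4P = O

ord(P) = 4


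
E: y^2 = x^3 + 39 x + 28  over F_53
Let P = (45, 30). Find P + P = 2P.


Doubling: s = (3 x1^2 + a) / (2 y1)
s = (3*45^2 + 39) / (2*30) mod 53 = 33
x3 = s^2 - 2 x1 mod 53 = 33^2 - 2*45 = 45
y3 = s (x1 - x3) - y1 mod 53 = 33 * (45 - 45) - 30 = 23

2P = (45, 23)


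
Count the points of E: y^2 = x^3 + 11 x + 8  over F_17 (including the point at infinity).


For each x in F_17, count y with y^2 = x^3 + 11 x + 8 mod 17:
  x = 0: RHS = 8, y in [5, 12]  -> 2 point(s)
  x = 2: RHS = 4, y in [2, 15]  -> 2 point(s)
  x = 3: RHS = 0, y in [0]  -> 1 point(s)
  x = 5: RHS = 1, y in [1, 16]  -> 2 point(s)
  x = 6: RHS = 1, y in [1, 16]  -> 2 point(s)
  x = 8: RHS = 13, y in [8, 9]  -> 2 point(s)
  x = 10: RHS = 13, y in [8, 9]  -> 2 point(s)
  x = 11: RHS = 15, y in [7, 10]  -> 2 point(s)
  x = 12: RHS = 15, y in [7, 10]  -> 2 point(s)
  x = 13: RHS = 2, y in [6, 11]  -> 2 point(s)
  x = 14: RHS = 16, y in [4, 13]  -> 2 point(s)
  x = 16: RHS = 13, y in [8, 9]  -> 2 point(s)
Affine points: 23. Add the point at infinity: total = 24.

#E(F_17) = 24


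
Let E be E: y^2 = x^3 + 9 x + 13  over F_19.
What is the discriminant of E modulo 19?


4 a^3 + 27 b^2 = 4*9^3 + 27*13^2 = 2916 + 4563 = 7479
Delta = -16 * (7479) = -119664
Delta mod 19 = 17

Delta = 17 (mod 19)


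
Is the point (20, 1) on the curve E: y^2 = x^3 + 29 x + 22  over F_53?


Check whether y^2 = x^3 + 29 x + 22 (mod 53) for (x, y) = (20, 1).
LHS: y^2 = 1^2 mod 53 = 1
RHS: x^3 + 29 x + 22 = 20^3 + 29*20 + 22 mod 53 = 16
LHS != RHS

No, not on the curve


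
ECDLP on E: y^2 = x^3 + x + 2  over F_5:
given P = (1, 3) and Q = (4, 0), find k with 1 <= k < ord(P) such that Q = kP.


Enumerate multiples of P until we hit Q = (4, 0):
  1P = (1, 3)
  2P = (4, 0)
Match found at i = 2.

k = 2


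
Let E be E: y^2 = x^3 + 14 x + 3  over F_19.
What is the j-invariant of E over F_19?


Delta = -16(4 a^3 + 27 b^2) mod 19 = 8
-1728 * (4 a)^3 = -1728 * (4*14)^3 mod 19 = 18
j = 18 * 8^(-1) mod 19 = 7

j = 7 (mod 19)


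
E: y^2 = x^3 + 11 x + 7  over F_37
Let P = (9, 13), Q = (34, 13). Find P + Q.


P != Q, so use the chord formula.
s = (y2 - y1) / (x2 - x1) = (0) / (25) mod 37 = 0
x3 = s^2 - x1 - x2 mod 37 = 0^2 - 9 - 34 = 31
y3 = s (x1 - x3) - y1 mod 37 = 0 * (9 - 31) - 13 = 24

P + Q = (31, 24)


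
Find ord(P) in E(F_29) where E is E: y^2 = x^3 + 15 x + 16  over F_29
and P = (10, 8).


Compute successive multiples of P until we hit O:
  1P = (10, 8)
  2P = (0, 4)
  3P = (18, 12)
  4P = (23, 0)
  5P = (18, 17)
  6P = (0, 25)
  7P = (10, 21)
  8P = O

ord(P) = 8


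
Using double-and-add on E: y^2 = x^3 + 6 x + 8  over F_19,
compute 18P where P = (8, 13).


k = 18 = 10010_2 (binary, LSB first: 01001)
Double-and-add from P = (8, 13):
  bit 0 = 0: acc unchanged = O
  bit 1 = 1: acc = O + (14, 10) = (14, 10)
  bit 2 = 0: acc unchanged = (14, 10)
  bit 3 = 0: acc unchanged = (14, 10)
  bit 4 = 1: acc = (14, 10) + (2, 16) = (8, 6)

18P = (8, 6)


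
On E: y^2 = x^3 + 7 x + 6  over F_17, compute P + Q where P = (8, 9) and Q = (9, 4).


P != Q, so use the chord formula.
s = (y2 - y1) / (x2 - x1) = (12) / (1) mod 17 = 12
x3 = s^2 - x1 - x2 mod 17 = 12^2 - 8 - 9 = 8
y3 = s (x1 - x3) - y1 mod 17 = 12 * (8 - 8) - 9 = 8

P + Q = (8, 8)


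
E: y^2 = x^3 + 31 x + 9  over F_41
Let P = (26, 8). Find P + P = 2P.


Doubling: s = (3 x1^2 + a) / (2 y1)
s = (3*26^2 + 31) / (2*8) mod 41 = 39
x3 = s^2 - 2 x1 mod 41 = 39^2 - 2*26 = 34
y3 = s (x1 - x3) - y1 mod 41 = 39 * (26 - 34) - 8 = 8

2P = (34, 8)


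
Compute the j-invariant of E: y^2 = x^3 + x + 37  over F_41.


Delta = -16(4 a^3 + 27 b^2) mod 41 = 35
-1728 * (4 a)^3 = -1728 * (4*1)^3 mod 41 = 26
j = 26 * 35^(-1) mod 41 = 23

j = 23 (mod 41)


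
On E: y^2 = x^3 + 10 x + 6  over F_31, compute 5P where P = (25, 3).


k = 5 = 101_2 (binary, LSB first: 101)
Double-and-add from P = (25, 3):
  bit 0 = 1: acc = O + (25, 3) = (25, 3)
  bit 1 = 0: acc unchanged = (25, 3)
  bit 2 = 1: acc = (25, 3) + (12, 5) = (12, 26)

5P = (12, 26)


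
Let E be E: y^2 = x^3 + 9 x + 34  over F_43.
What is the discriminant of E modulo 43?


4 a^3 + 27 b^2 = 4*9^3 + 27*34^2 = 2916 + 31212 = 34128
Delta = -16 * (34128) = -546048
Delta mod 43 = 9

Delta = 9 (mod 43)


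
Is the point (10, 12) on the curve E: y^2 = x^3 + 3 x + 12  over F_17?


Check whether y^2 = x^3 + 3 x + 12 (mod 17) for (x, y) = (10, 12).
LHS: y^2 = 12^2 mod 17 = 8
RHS: x^3 + 3 x + 12 = 10^3 + 3*10 + 12 mod 17 = 5
LHS != RHS

No, not on the curve


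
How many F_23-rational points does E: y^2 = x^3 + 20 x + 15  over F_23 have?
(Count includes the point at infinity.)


For each x in F_23, count y with y^2 = x^3 + 20 x + 15 mod 23:
  x = 1: RHS = 13, y in [6, 17]  -> 2 point(s)
  x = 6: RHS = 6, y in [11, 12]  -> 2 point(s)
  x = 9: RHS = 4, y in [2, 21]  -> 2 point(s)
  x = 11: RHS = 2, y in [5, 18]  -> 2 point(s)
  x = 14: RHS = 3, y in [7, 16]  -> 2 point(s)
  x = 17: RHS = 1, y in [1, 22]  -> 2 point(s)
  x = 19: RHS = 9, y in [3, 20]  -> 2 point(s)
  x = 21: RHS = 13, y in [6, 17]  -> 2 point(s)
Affine points: 16. Add the point at infinity: total = 17.

#E(F_23) = 17


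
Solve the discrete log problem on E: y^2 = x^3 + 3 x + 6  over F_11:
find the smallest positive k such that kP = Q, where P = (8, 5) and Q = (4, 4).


Enumerate multiples of P until we hit Q = (4, 4):
  1P = (8, 5)
  2P = (4, 7)
  3P = (2, 3)
  4P = (6, 3)
  5P = (9, 5)
  6P = (5, 6)
  7P = (3, 8)
  8P = (3, 3)
  9P = (5, 5)
  10P = (9, 6)
  11P = (6, 8)
  12P = (2, 8)
  13P = (4, 4)
Match found at i = 13.

k = 13


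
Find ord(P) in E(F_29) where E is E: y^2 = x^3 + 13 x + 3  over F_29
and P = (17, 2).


Compute successive multiples of P until we hit O:
  1P = (17, 2)
  2P = (23, 12)
  3P = (24, 25)
  4P = (13, 7)
  5P = (6, 6)
  6P = (15, 21)
  7P = (22, 2)
  8P = (19, 27)
  ... (continuing to 22P)
  22P = O

ord(P) = 22


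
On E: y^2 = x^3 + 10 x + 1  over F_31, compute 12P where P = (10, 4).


k = 12 = 1100_2 (binary, LSB first: 0011)
Double-and-add from P = (10, 4):
  bit 0 = 0: acc unchanged = O
  bit 1 = 0: acc unchanged = O
  bit 2 = 1: acc = O + (25, 29) = (25, 29)
  bit 3 = 1: acc = (25, 29) + (22, 22) = (17, 0)

12P = (17, 0)


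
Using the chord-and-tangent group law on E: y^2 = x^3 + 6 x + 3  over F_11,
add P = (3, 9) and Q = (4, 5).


P != Q, so use the chord formula.
s = (y2 - y1) / (x2 - x1) = (7) / (1) mod 11 = 7
x3 = s^2 - x1 - x2 mod 11 = 7^2 - 3 - 4 = 9
y3 = s (x1 - x3) - y1 mod 11 = 7 * (3 - 9) - 9 = 4

P + Q = (9, 4)


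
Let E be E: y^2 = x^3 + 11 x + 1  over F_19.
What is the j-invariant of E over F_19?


Delta = -16(4 a^3 + 27 b^2) mod 19 = 17
-1728 * (4 a)^3 = -1728 * (4*11)^3 mod 19 = 7
j = 7 * 17^(-1) mod 19 = 6

j = 6 (mod 19)


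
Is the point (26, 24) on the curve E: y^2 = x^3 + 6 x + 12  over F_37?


Check whether y^2 = x^3 + 6 x + 12 (mod 37) for (x, y) = (26, 24).
LHS: y^2 = 24^2 mod 37 = 21
RHS: x^3 + 6 x + 12 = 26^3 + 6*26 + 12 mod 37 = 21
LHS = RHS

Yes, on the curve


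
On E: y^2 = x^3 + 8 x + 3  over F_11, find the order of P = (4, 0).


Compute successive multiples of P until we hit O:
  1P = (4, 0)
  2P = O

ord(P) = 2


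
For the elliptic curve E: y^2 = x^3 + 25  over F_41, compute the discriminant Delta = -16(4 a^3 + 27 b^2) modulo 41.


4 a^3 + 27 b^2 = 4*0^3 + 27*25^2 = 0 + 16875 = 16875
Delta = -16 * (16875) = -270000
Delta mod 41 = 26

Delta = 26 (mod 41)


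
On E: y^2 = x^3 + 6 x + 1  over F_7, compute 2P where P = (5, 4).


Doubling: s = (3 x1^2 + a) / (2 y1)
s = (3*5^2 + 6) / (2*4) mod 7 = 4
x3 = s^2 - 2 x1 mod 7 = 4^2 - 2*5 = 6
y3 = s (x1 - x3) - y1 mod 7 = 4 * (5 - 6) - 4 = 6

2P = (6, 6)


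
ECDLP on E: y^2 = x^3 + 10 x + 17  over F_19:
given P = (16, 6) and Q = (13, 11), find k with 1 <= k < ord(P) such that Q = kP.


Enumerate multiples of P until we hit Q = (13, 11):
  1P = (16, 6)
  2P = (13, 8)
  3P = (1, 3)
  4P = (18, 5)
  5P = (9, 0)
  6P = (18, 14)
  7P = (1, 16)
  8P = (13, 11)
Match found at i = 8.

k = 8


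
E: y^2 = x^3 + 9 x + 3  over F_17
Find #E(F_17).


For each x in F_17, count y with y^2 = x^3 + 9 x + 3 mod 17:
  x = 1: RHS = 13, y in [8, 9]  -> 2 point(s)
  x = 4: RHS = 1, y in [1, 16]  -> 2 point(s)
  x = 6: RHS = 1, y in [1, 16]  -> 2 point(s)
  x = 7: RHS = 1, y in [1, 16]  -> 2 point(s)
  x = 8: RHS = 9, y in [3, 14]  -> 2 point(s)
  x = 14: RHS = 0, y in [0]  -> 1 point(s)
Affine points: 11. Add the point at infinity: total = 12.

#E(F_17) = 12


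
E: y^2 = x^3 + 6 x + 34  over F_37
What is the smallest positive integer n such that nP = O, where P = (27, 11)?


Compute successive multiples of P until we hit O:
  1P = (27, 11)
  2P = (4, 23)
  3P = (9, 15)
  4P = (28, 18)
  5P = (31, 35)
  6P = (15, 24)
  7P = (36, 8)
  8P = (7, 7)
  ... (continuing to 41P)
  41P = O

ord(P) = 41


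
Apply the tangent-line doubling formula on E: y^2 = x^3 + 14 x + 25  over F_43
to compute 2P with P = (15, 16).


Doubling: s = (3 x1^2 + a) / (2 y1)
s = (3*15^2 + 14) / (2*16) mod 43 = 39
x3 = s^2 - 2 x1 mod 43 = 39^2 - 2*15 = 29
y3 = s (x1 - x3) - y1 mod 43 = 39 * (15 - 29) - 16 = 40

2P = (29, 40)


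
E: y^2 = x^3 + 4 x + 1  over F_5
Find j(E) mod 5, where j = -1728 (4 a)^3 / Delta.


Delta = -16(4 a^3 + 27 b^2) mod 5 = 2
-1728 * (4 a)^3 = -1728 * (4*4)^3 mod 5 = 2
j = 2 * 2^(-1) mod 5 = 1

j = 1 (mod 5)


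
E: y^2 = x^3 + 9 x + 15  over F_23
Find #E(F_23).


For each x in F_23, count y with y^2 = x^3 + 9 x + 15 mod 23:
  x = 1: RHS = 2, y in [5, 18]  -> 2 point(s)
  x = 2: RHS = 18, y in [8, 15]  -> 2 point(s)
  x = 3: RHS = 0, y in [0]  -> 1 point(s)
  x = 4: RHS = 0, y in [0]  -> 1 point(s)
  x = 5: RHS = 1, y in [1, 22]  -> 2 point(s)
  x = 6: RHS = 9, y in [3, 20]  -> 2 point(s)
  x = 8: RHS = 1, y in [1, 22]  -> 2 point(s)
  x = 10: RHS = 1, y in [1, 22]  -> 2 point(s)
  x = 13: RHS = 6, y in [11, 12]  -> 2 point(s)
  x = 15: RHS = 6, y in [11, 12]  -> 2 point(s)
  x = 16: RHS = 0, y in [0]  -> 1 point(s)
  x = 18: RHS = 6, y in [11, 12]  -> 2 point(s)
  x = 21: RHS = 12, y in [9, 14]  -> 2 point(s)
Affine points: 23. Add the point at infinity: total = 24.

#E(F_23) = 24


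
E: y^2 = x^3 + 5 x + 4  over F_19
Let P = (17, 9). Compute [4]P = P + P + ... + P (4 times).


k = 4 = 100_2 (binary, LSB first: 001)
Double-and-add from P = (17, 9):
  bit 0 = 0: acc unchanged = O
  bit 1 = 0: acc unchanged = O
  bit 2 = 1: acc = O + (14, 14) = (14, 14)

4P = (14, 14)


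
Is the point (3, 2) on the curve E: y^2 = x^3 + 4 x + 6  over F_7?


Check whether y^2 = x^3 + 4 x + 6 (mod 7) for (x, y) = (3, 2).
LHS: y^2 = 2^2 mod 7 = 4
RHS: x^3 + 4 x + 6 = 3^3 + 4*3 + 6 mod 7 = 3
LHS != RHS

No, not on the curve


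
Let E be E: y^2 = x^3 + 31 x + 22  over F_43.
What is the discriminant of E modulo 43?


4 a^3 + 27 b^2 = 4*31^3 + 27*22^2 = 119164 + 13068 = 132232
Delta = -16 * (132232) = -2115712
Delta mod 43 = 17

Delta = 17 (mod 43)


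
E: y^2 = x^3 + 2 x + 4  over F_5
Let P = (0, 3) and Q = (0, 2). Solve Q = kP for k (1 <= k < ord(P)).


Enumerate multiples of P until we hit Q = (0, 2):
  1P = (0, 3)
  2P = (4, 4)
  3P = (2, 4)
  4P = (2, 1)
  5P = (4, 1)
  6P = (0, 2)
Match found at i = 6.

k = 6


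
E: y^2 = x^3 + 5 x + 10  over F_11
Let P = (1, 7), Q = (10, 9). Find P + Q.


P != Q, so use the chord formula.
s = (y2 - y1) / (x2 - x1) = (2) / (9) mod 11 = 10
x3 = s^2 - x1 - x2 mod 11 = 10^2 - 1 - 10 = 1
y3 = s (x1 - x3) - y1 mod 11 = 10 * (1 - 1) - 7 = 4

P + Q = (1, 4)


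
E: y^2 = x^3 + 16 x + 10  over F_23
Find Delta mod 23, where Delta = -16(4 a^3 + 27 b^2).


4 a^3 + 27 b^2 = 4*16^3 + 27*10^2 = 16384 + 2700 = 19084
Delta = -16 * (19084) = -305344
Delta mod 23 = 4

Delta = 4 (mod 23)


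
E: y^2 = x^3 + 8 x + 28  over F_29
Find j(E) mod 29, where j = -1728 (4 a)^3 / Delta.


Delta = -16(4 a^3 + 27 b^2) mod 29 = 5
-1728 * (4 a)^3 = -1728 * (4*8)^3 mod 29 = 5
j = 5 * 5^(-1) mod 29 = 1

j = 1 (mod 29)


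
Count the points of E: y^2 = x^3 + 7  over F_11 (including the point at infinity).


For each x in F_11, count y with y^2 = x^3 + 0 x + 7 mod 11:
  x = 2: RHS = 4, y in [2, 9]  -> 2 point(s)
  x = 3: RHS = 1, y in [1, 10]  -> 2 point(s)
  x = 4: RHS = 5, y in [4, 7]  -> 2 point(s)
  x = 5: RHS = 0, y in [0]  -> 1 point(s)
  x = 6: RHS = 3, y in [5, 6]  -> 2 point(s)
  x = 7: RHS = 9, y in [3, 8]  -> 2 point(s)
Affine points: 11. Add the point at infinity: total = 12.

#E(F_11) = 12


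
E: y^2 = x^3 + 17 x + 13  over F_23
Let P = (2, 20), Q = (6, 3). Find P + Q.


P != Q, so use the chord formula.
s = (y2 - y1) / (x2 - x1) = (6) / (4) mod 23 = 13
x3 = s^2 - x1 - x2 mod 23 = 13^2 - 2 - 6 = 0
y3 = s (x1 - x3) - y1 mod 23 = 13 * (2 - 0) - 20 = 6

P + Q = (0, 6)


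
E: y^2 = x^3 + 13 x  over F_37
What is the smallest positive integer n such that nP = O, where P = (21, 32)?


Compute successive multiples of P until we hit O:
  1P = (21, 32)
  2P = (7, 29)
  3P = (30, 11)
  4P = (12, 21)
  5P = (16, 7)
  6P = (25, 22)
  7P = (25, 15)
  8P = (16, 30)
  ... (continuing to 13P)
  13P = O

ord(P) = 13


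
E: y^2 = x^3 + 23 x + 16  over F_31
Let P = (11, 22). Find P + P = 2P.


Doubling: s = (3 x1^2 + a) / (2 y1)
s = (3*11^2 + 23) / (2*22) mod 31 = 13
x3 = s^2 - 2 x1 mod 31 = 13^2 - 2*11 = 23
y3 = s (x1 - x3) - y1 mod 31 = 13 * (11 - 23) - 22 = 8

2P = (23, 8)


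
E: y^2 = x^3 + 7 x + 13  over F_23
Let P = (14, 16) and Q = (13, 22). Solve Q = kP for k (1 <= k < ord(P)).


Enumerate multiples of P until we hit Q = (13, 22):
  1P = (14, 16)
  2P = (13, 22)
Match found at i = 2.

k = 2


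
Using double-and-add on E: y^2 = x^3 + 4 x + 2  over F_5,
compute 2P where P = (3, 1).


k = 2 = 10_2 (binary, LSB first: 01)
Double-and-add from P = (3, 1):
  bit 0 = 0: acc unchanged = O
  bit 1 = 1: acc = O + (3, 4) = (3, 4)

2P = (3, 4)


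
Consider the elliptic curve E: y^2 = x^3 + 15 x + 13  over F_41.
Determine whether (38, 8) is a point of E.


Check whether y^2 = x^3 + 15 x + 13 (mod 41) for (x, y) = (38, 8).
LHS: y^2 = 8^2 mod 41 = 23
RHS: x^3 + 15 x + 13 = 38^3 + 15*38 + 13 mod 41 = 23
LHS = RHS

Yes, on the curve


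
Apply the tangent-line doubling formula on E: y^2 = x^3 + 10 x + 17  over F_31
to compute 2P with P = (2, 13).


Doubling: s = (3 x1^2 + a) / (2 y1)
s = (3*2^2 + 10) / (2*13) mod 31 = 8
x3 = s^2 - 2 x1 mod 31 = 8^2 - 2*2 = 29
y3 = s (x1 - x3) - y1 mod 31 = 8 * (2 - 29) - 13 = 19

2P = (29, 19)


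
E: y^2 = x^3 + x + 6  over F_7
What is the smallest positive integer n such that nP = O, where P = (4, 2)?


Compute successive multiples of P until we hit O:
  1P = (4, 2)
  2P = (6, 5)
  3P = (1, 6)
  4P = (3, 6)
  5P = (2, 4)
  6P = (2, 3)
  7P = (3, 1)
  8P = (1, 1)
  ... (continuing to 11P)
  11P = O

ord(P) = 11


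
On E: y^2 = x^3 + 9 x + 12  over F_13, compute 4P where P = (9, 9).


k = 4 = 100_2 (binary, LSB first: 001)
Double-and-add from P = (9, 9):
  bit 0 = 0: acc unchanged = O
  bit 1 = 0: acc unchanged = O
  bit 2 = 1: acc = O + (9, 9) = (9, 9)

4P = (9, 9)


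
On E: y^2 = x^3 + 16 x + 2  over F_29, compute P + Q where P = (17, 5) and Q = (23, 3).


P != Q, so use the chord formula.
s = (y2 - y1) / (x2 - x1) = (27) / (6) mod 29 = 19
x3 = s^2 - x1 - x2 mod 29 = 19^2 - 17 - 23 = 2
y3 = s (x1 - x3) - y1 mod 29 = 19 * (17 - 2) - 5 = 19

P + Q = (2, 19)


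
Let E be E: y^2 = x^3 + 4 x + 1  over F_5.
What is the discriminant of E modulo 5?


4 a^3 + 27 b^2 = 4*4^3 + 27*1^2 = 256 + 27 = 283
Delta = -16 * (283) = -4528
Delta mod 5 = 2

Delta = 2 (mod 5)


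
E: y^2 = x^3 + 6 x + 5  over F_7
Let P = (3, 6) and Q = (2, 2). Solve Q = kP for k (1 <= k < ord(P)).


Enumerate multiples of P until we hit Q = (2, 2):
  1P = (3, 6)
  2P = (2, 2)
Match found at i = 2.

k = 2


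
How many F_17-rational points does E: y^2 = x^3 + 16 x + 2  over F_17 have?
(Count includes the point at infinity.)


For each x in F_17, count y with y^2 = x^3 + 16 x + 2 mod 17:
  x = 0: RHS = 2, y in [6, 11]  -> 2 point(s)
  x = 1: RHS = 2, y in [6, 11]  -> 2 point(s)
  x = 2: RHS = 8, y in [5, 12]  -> 2 point(s)
  x = 3: RHS = 9, y in [3, 14]  -> 2 point(s)
  x = 6: RHS = 8, y in [5, 12]  -> 2 point(s)
  x = 7: RHS = 15, y in [7, 10]  -> 2 point(s)
  x = 8: RHS = 13, y in [8, 9]  -> 2 point(s)
  x = 9: RHS = 8, y in [5, 12]  -> 2 point(s)
  x = 11: RHS = 13, y in [8, 9]  -> 2 point(s)
  x = 12: RHS = 1, y in [1, 16]  -> 2 point(s)
  x = 15: RHS = 13, y in [8, 9]  -> 2 point(s)
  x = 16: RHS = 2, y in [6, 11]  -> 2 point(s)
Affine points: 24. Add the point at infinity: total = 25.

#E(F_17) = 25


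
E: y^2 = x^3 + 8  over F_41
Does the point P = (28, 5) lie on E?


Check whether y^2 = x^3 + 0 x + 8 (mod 41) for (x, y) = (28, 5).
LHS: y^2 = 5^2 mod 41 = 25
RHS: x^3 + 0 x + 8 = 28^3 + 0*28 + 8 mod 41 = 25
LHS = RHS

Yes, on the curve


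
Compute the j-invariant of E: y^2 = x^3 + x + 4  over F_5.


Delta = -16(4 a^3 + 27 b^2) mod 5 = 4
-1728 * (4 a)^3 = -1728 * (4*1)^3 mod 5 = 3
j = 3 * 4^(-1) mod 5 = 2

j = 2 (mod 5)


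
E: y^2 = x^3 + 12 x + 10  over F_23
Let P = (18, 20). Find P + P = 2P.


Doubling: s = (3 x1^2 + a) / (2 y1)
s = (3*18^2 + 12) / (2*20) mod 23 = 20
x3 = s^2 - 2 x1 mod 23 = 20^2 - 2*18 = 19
y3 = s (x1 - x3) - y1 mod 23 = 20 * (18 - 19) - 20 = 6

2P = (19, 6)


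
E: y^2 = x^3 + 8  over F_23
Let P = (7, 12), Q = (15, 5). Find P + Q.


P != Q, so use the chord formula.
s = (y2 - y1) / (x2 - x1) = (16) / (8) mod 23 = 2
x3 = s^2 - x1 - x2 mod 23 = 2^2 - 7 - 15 = 5
y3 = s (x1 - x3) - y1 mod 23 = 2 * (7 - 5) - 12 = 15

P + Q = (5, 15)


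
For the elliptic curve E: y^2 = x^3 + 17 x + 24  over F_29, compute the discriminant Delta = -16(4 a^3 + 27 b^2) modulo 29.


4 a^3 + 27 b^2 = 4*17^3 + 27*24^2 = 19652 + 15552 = 35204
Delta = -16 * (35204) = -563264
Delta mod 29 = 3

Delta = 3 (mod 29)


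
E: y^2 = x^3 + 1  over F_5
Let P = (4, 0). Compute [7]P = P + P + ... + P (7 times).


k = 7 = 111_2 (binary, LSB first: 111)
Double-and-add from P = (4, 0):
  bit 0 = 1: acc = O + (4, 0) = (4, 0)
  bit 1 = 1: acc = (4, 0) + O = (4, 0)
  bit 2 = 1: acc = (4, 0) + O = (4, 0)

7P = (4, 0)


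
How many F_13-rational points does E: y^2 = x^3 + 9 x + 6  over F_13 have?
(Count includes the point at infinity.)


For each x in F_13, count y with y^2 = x^3 + 9 x + 6 mod 13:
  x = 1: RHS = 3, y in [4, 9]  -> 2 point(s)
  x = 6: RHS = 3, y in [4, 9]  -> 2 point(s)
  x = 7: RHS = 9, y in [3, 10]  -> 2 point(s)
  x = 9: RHS = 10, y in [6, 7]  -> 2 point(s)
  x = 10: RHS = 4, y in [2, 11]  -> 2 point(s)
  x = 12: RHS = 9, y in [3, 10]  -> 2 point(s)
Affine points: 12. Add the point at infinity: total = 13.

#E(F_13) = 13


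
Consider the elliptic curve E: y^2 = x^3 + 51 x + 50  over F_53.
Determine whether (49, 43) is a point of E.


Check whether y^2 = x^3 + 51 x + 50 (mod 53) for (x, y) = (49, 43).
LHS: y^2 = 43^2 mod 53 = 47
RHS: x^3 + 51 x + 50 = 49^3 + 51*49 + 50 mod 53 = 47
LHS = RHS

Yes, on the curve


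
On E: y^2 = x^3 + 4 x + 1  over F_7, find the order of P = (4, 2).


Compute successive multiples of P until we hit O:
  1P = (4, 2)
  2P = (0, 1)
  3P = (0, 6)
  4P = (4, 5)
  5P = O

ord(P) = 5


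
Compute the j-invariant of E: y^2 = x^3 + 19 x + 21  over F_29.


Delta = -16(4 a^3 + 27 b^2) mod 29 = 15
-1728 * (4 a)^3 = -1728 * (4*19)^3 mod 29 = 7
j = 7 * 15^(-1) mod 29 = 14

j = 14 (mod 29)


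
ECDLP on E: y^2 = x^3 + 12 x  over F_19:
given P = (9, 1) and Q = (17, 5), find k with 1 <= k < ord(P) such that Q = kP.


Enumerate multiples of P until we hit Q = (17, 5):
  1P = (9, 1)
  2P = (17, 5)
Match found at i = 2.

k = 2


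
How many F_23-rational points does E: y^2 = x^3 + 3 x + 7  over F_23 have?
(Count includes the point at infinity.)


For each x in F_23, count y with y^2 = x^3 + 3 x + 7 mod 23:
  x = 5: RHS = 9, y in [3, 20]  -> 2 point(s)
  x = 7: RHS = 3, y in [7, 16]  -> 2 point(s)
  x = 9: RHS = 4, y in [2, 21]  -> 2 point(s)
  x = 10: RHS = 2, y in [5, 18]  -> 2 point(s)
  x = 12: RHS = 0, y in [0]  -> 1 point(s)
  x = 13: RHS = 12, y in [9, 14]  -> 2 point(s)
  x = 15: RHS = 0, y in [0]  -> 1 point(s)
  x = 17: RHS = 3, y in [7, 16]  -> 2 point(s)
  x = 19: RHS = 0, y in [0]  -> 1 point(s)
  x = 21: RHS = 16, y in [4, 19]  -> 2 point(s)
  x = 22: RHS = 3, y in [7, 16]  -> 2 point(s)
Affine points: 19. Add the point at infinity: total = 20.

#E(F_23) = 20


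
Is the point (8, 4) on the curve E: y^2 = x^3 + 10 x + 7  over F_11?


Check whether y^2 = x^3 + 10 x + 7 (mod 11) for (x, y) = (8, 4).
LHS: y^2 = 4^2 mod 11 = 5
RHS: x^3 + 10 x + 7 = 8^3 + 10*8 + 7 mod 11 = 5
LHS = RHS

Yes, on the curve


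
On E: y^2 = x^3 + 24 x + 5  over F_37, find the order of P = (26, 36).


Compute successive multiples of P until we hit O:
  1P = (26, 36)
  2P = (11, 3)
  3P = (30, 7)
  4P = (22, 9)
  5P = (23, 12)
  6P = (15, 15)
  7P = (29, 2)
  8P = (20, 7)
  ... (continuing to 31P)
  31P = O

ord(P) = 31


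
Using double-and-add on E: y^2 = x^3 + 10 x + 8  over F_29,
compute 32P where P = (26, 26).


k = 32 = 100000_2 (binary, LSB first: 000001)
Double-and-add from P = (26, 26):
  bit 0 = 0: acc unchanged = O
  bit 1 = 0: acc unchanged = O
  bit 2 = 0: acc unchanged = O
  bit 3 = 0: acc unchanged = O
  bit 4 = 0: acc unchanged = O
  bit 5 = 1: acc = O + (17, 25) = (17, 25)

32P = (17, 25)


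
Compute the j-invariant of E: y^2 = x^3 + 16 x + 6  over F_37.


Delta = -16(4 a^3 + 27 b^2) mod 37 = 26
-1728 * (4 a)^3 = -1728 * (4*16)^3 mod 37 = 26
j = 26 * 26^(-1) mod 37 = 1

j = 1 (mod 37)


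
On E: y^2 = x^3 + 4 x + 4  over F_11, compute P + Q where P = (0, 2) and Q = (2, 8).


P != Q, so use the chord formula.
s = (y2 - y1) / (x2 - x1) = (6) / (2) mod 11 = 3
x3 = s^2 - x1 - x2 mod 11 = 3^2 - 0 - 2 = 7
y3 = s (x1 - x3) - y1 mod 11 = 3 * (0 - 7) - 2 = 10

P + Q = (7, 10)


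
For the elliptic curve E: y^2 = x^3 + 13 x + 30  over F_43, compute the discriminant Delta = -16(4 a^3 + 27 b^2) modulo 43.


4 a^3 + 27 b^2 = 4*13^3 + 27*30^2 = 8788 + 24300 = 33088
Delta = -16 * (33088) = -529408
Delta mod 43 = 8

Delta = 8 (mod 43)


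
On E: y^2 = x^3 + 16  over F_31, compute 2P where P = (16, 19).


Doubling: s = (3 x1^2 + a) / (2 y1)
s = (3*16^2 + 0) / (2*19) mod 31 = 30
x3 = s^2 - 2 x1 mod 31 = 30^2 - 2*16 = 0
y3 = s (x1 - x3) - y1 mod 31 = 30 * (16 - 0) - 19 = 27

2P = (0, 27)


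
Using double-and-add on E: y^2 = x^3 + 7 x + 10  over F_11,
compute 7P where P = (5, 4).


k = 7 = 111_2 (binary, LSB first: 111)
Double-and-add from P = (5, 4):
  bit 0 = 1: acc = O + (5, 4) = (5, 4)
  bit 1 = 1: acc = (5, 4) + (5, 7) = O
  bit 2 = 1: acc = O + (5, 4) = (5, 4)

7P = (5, 4)


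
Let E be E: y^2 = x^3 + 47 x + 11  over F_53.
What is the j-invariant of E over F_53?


Delta = -16(4 a^3 + 27 b^2) mod 53 = 30
-1728 * (4 a)^3 = -1728 * (4*47)^3 mod 53 = 30
j = 30 * 30^(-1) mod 53 = 1

j = 1 (mod 53)


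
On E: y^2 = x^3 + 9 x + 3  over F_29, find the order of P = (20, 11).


Compute successive multiples of P until we hit O:
  1P = (20, 11)
  2P = (9, 28)
  3P = (23, 20)
  4P = (24, 6)
  5P = (21, 12)
  6P = (18, 20)
  7P = (4, 4)
  8P = (1, 10)
  ... (continuing to 38P)
  38P = O

ord(P) = 38


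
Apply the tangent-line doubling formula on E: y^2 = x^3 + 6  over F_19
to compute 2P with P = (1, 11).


Doubling: s = (3 x1^2 + a) / (2 y1)
s = (3*1^2 + 0) / (2*11) mod 19 = 1
x3 = s^2 - 2 x1 mod 19 = 1^2 - 2*1 = 18
y3 = s (x1 - x3) - y1 mod 19 = 1 * (1 - 18) - 11 = 10

2P = (18, 10)


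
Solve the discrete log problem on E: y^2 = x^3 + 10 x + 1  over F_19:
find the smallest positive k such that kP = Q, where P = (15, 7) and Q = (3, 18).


Enumerate multiples of P until we hit Q = (3, 18):
  1P = (15, 7)
  2P = (5, 10)
  3P = (16, 18)
  4P = (14, 4)
  5P = (18, 3)
  6P = (11, 13)
  7P = (0, 18)
  8P = (8, 17)
  9P = (12, 5)
  10P = (3, 1)
  11P = (6, 7)
  12P = (17, 12)
  13P = (17, 7)
  14P = (6, 12)
  15P = (3, 18)
Match found at i = 15.

k = 15


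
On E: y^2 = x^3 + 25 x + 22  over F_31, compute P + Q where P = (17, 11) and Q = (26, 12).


P != Q, so use the chord formula.
s = (y2 - y1) / (x2 - x1) = (1) / (9) mod 31 = 7
x3 = s^2 - x1 - x2 mod 31 = 7^2 - 17 - 26 = 6
y3 = s (x1 - x3) - y1 mod 31 = 7 * (17 - 6) - 11 = 4

P + Q = (6, 4)


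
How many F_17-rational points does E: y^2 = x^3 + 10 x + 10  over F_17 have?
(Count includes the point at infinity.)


For each x in F_17, count y with y^2 = x^3 + 10 x + 10 mod 17:
  x = 1: RHS = 4, y in [2, 15]  -> 2 point(s)
  x = 2: RHS = 4, y in [2, 15]  -> 2 point(s)
  x = 3: RHS = 16, y in [4, 13]  -> 2 point(s)
  x = 5: RHS = 15, y in [7, 10]  -> 2 point(s)
  x = 7: RHS = 15, y in [7, 10]  -> 2 point(s)
  x = 9: RHS = 13, y in [8, 9]  -> 2 point(s)
  x = 13: RHS = 8, y in [5, 12]  -> 2 point(s)
  x = 14: RHS = 4, y in [2, 15]  -> 2 point(s)
  x = 15: RHS = 16, y in [4, 13]  -> 2 point(s)
  x = 16: RHS = 16, y in [4, 13]  -> 2 point(s)
Affine points: 20. Add the point at infinity: total = 21.

#E(F_17) = 21


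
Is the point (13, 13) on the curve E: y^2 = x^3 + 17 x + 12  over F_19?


Check whether y^2 = x^3 + 17 x + 12 (mod 19) for (x, y) = (13, 13).
LHS: y^2 = 13^2 mod 19 = 17
RHS: x^3 + 17 x + 12 = 13^3 + 17*13 + 12 mod 19 = 17
LHS = RHS

Yes, on the curve


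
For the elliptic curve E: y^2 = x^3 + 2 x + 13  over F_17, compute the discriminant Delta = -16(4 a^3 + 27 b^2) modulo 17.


4 a^3 + 27 b^2 = 4*2^3 + 27*13^2 = 32 + 4563 = 4595
Delta = -16 * (4595) = -73520
Delta mod 17 = 5

Delta = 5 (mod 17)


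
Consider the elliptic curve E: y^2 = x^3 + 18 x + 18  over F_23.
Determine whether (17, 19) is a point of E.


Check whether y^2 = x^3 + 18 x + 18 (mod 23) for (x, y) = (17, 19).
LHS: y^2 = 19^2 mod 23 = 16
RHS: x^3 + 18 x + 18 = 17^3 + 18*17 + 18 mod 23 = 16
LHS = RHS

Yes, on the curve


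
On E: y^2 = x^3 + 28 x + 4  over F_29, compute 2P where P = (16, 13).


Doubling: s = (3 x1^2 + a) / (2 y1)
s = (3*16^2 + 28) / (2*13) mod 29 = 15
x3 = s^2 - 2 x1 mod 29 = 15^2 - 2*16 = 19
y3 = s (x1 - x3) - y1 mod 29 = 15 * (16 - 19) - 13 = 0

2P = (19, 0)


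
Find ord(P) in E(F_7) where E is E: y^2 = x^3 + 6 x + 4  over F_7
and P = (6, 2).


Compute successive multiples of P until we hit O:
  1P = (6, 2)
  2P = (4, 6)
  3P = (1, 2)
  4P = (0, 5)
  5P = (3, 0)
  6P = (0, 2)
  7P = (1, 5)
  8P = (4, 1)
  ... (continuing to 10P)
  10P = O

ord(P) = 10


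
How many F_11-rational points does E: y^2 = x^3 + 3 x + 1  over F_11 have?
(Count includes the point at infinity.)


For each x in F_11, count y with y^2 = x^3 + 3 x + 1 mod 11:
  x = 0: RHS = 1, y in [1, 10]  -> 2 point(s)
  x = 1: RHS = 5, y in [4, 7]  -> 2 point(s)
  x = 2: RHS = 4, y in [2, 9]  -> 2 point(s)
  x = 3: RHS = 4, y in [2, 9]  -> 2 point(s)
  x = 4: RHS = 0, y in [0]  -> 1 point(s)
  x = 5: RHS = 9, y in [3, 8]  -> 2 point(s)
  x = 6: RHS = 4, y in [2, 9]  -> 2 point(s)
  x = 8: RHS = 9, y in [3, 8]  -> 2 point(s)
  x = 9: RHS = 9, y in [3, 8]  -> 2 point(s)
Affine points: 17. Add the point at infinity: total = 18.

#E(F_11) = 18


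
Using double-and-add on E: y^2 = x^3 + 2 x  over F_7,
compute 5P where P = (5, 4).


k = 5 = 101_2 (binary, LSB first: 101)
Double-and-add from P = (5, 4):
  bit 0 = 1: acc = O + (5, 4) = (5, 4)
  bit 1 = 0: acc unchanged = (5, 4)
  bit 2 = 1: acc = (5, 4) + (0, 0) = (6, 5)

5P = (6, 5)
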